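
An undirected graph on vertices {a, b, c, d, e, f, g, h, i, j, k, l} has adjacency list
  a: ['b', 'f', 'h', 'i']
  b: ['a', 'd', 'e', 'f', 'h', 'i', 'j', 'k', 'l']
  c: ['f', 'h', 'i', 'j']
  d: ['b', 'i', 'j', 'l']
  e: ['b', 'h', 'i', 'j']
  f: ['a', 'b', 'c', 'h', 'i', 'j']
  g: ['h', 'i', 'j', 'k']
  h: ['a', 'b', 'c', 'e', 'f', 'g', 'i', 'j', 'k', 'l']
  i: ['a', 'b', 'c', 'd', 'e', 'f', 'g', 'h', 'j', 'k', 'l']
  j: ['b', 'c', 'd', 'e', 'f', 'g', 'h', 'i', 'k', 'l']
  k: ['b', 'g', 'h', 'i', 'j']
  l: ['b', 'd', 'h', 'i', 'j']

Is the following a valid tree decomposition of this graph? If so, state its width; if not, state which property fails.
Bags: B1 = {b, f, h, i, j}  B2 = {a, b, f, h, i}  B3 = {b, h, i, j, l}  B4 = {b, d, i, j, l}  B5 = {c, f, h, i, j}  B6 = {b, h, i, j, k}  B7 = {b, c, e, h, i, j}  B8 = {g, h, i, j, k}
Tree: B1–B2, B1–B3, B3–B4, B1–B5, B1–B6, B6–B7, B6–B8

No — bags containing vertex c are not connected in the tree.

A tree decomposition must satisfy three properties: every vertex lies in some bag; for every edge, both endpoints lie together in some bag; and for every vertex, the bags containing it form a connected subtree. Here bags containing vertex c are not connected in the tree, so the decomposition is invalid.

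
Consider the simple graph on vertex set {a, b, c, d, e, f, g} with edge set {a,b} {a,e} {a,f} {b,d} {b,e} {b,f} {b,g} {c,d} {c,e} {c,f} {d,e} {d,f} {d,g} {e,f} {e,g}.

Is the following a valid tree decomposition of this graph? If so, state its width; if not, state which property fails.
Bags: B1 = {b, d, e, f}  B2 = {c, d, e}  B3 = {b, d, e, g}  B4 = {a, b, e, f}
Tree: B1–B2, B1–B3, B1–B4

A tree decomposition must satisfy three properties: every vertex lies in some bag; for every edge, both endpoints lie together in some bag; and for every vertex, the bags containing it form a connected subtree. Here edge (f,c) lies in no bag, so the decomposition is invalid.

No — edge (f,c) lies in no bag.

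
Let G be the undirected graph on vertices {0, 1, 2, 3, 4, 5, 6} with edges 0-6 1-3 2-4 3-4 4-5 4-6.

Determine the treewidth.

1

A width-1 tree decomposition is:
Bags: B1 = {3, 4}  B2 = {4, 6}  B3 = {2, 4}  B4 = {4, 5}  B5 = {1, 3}  B6 = {0, 6}
Tree: B1–B2, B2–B3, B2–B4, B1–B5, B2–B6
Each bag holds 2 vertices, so the decomposition has width 1, which upper-bounds the treewidth. Since G has at least one edge (e.g. 4–3), it is not an edgeless graph, so tw(G) ≥ 1. Hence tw(G) = 1 exactly.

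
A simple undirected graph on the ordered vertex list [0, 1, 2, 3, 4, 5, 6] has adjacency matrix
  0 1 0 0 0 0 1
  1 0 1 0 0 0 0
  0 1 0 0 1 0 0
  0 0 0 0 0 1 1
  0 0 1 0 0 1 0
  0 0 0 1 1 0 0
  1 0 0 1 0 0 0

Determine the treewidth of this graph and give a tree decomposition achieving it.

Treewidth 2.
One such decomposition:
Bags: B1 = {3, 4, 5}  B2 = {3, 4, 6}  B3 = {0, 4, 6}  B4 = {0, 1, 4}  B5 = {1, 2, 4}
Tree: B1–B2, B2–B3, B3–B4, B4–B5

Every bag has size at most 3, so the width is 3 − 1 = 2 and tw(G) ≤ 2. The edges 4–5–3–6–0–1–2–4 form a cycle, so G is not a tree and its treewidth is at least 2. Therefore the treewidth is 2.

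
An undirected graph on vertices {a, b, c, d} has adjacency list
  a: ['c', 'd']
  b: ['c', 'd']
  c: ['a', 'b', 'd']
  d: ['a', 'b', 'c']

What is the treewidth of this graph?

A width-2 tree decomposition is:
Bags: B1 = {a, c, d}  B2 = {b, c, d}
Tree: B1–B2
Every bag has size at most 3, so the width is 3 − 1 = 2 and tw(G) ≤ 2. On the other hand G contains the 3-clique {a, c, d}. A clique must lie in a single bag of any decomposition, so no decomposition can have width below 2. Therefore the treewidth is 2.

2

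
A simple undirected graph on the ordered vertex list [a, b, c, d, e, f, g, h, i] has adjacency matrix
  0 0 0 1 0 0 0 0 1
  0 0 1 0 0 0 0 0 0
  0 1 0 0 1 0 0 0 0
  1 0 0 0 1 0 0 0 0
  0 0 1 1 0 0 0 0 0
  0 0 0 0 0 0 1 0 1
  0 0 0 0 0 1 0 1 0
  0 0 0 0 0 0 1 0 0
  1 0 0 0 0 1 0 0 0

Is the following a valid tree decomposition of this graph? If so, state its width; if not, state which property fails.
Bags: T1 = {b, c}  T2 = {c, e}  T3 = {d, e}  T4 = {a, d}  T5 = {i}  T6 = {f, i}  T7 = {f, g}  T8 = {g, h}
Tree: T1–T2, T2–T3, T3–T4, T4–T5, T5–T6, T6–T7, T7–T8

No — edge (a,i) lies in no bag.

A tree decomposition must satisfy three properties: every vertex lies in some bag; for every edge, both endpoints lie together in some bag; and for every vertex, the bags containing it form a connected subtree. Here edge (a,i) lies in no bag, so the decomposition is invalid.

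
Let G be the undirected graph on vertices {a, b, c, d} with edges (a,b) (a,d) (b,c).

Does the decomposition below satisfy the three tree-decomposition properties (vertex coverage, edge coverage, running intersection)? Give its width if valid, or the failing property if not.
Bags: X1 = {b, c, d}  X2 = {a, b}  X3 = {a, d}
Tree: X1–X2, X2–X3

A tree decomposition must satisfy three properties: every vertex lies in some bag; for every edge, both endpoints lie together in some bag; and for every vertex, the bags containing it form a connected subtree. Here bags containing vertex d are not connected in the tree, so the decomposition is invalid.

No — bags containing vertex d are not connected in the tree.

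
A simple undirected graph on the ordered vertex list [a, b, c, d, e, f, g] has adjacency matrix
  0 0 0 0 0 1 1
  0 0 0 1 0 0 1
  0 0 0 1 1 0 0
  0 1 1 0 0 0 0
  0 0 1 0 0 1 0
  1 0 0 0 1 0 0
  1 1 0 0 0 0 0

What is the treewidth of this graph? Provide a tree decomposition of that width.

Treewidth 2.
Bags: B1 = {a, e, f}  B2 = {a, e, g}  B3 = {b, e, g}  B4 = {b, d, e}  B5 = {c, d, e}
Tree: B1–B2, B2–B3, B3–B4, B4–B5

Every bag has size at most 3, so the width is 3 − 1 = 2 and tw(G) ≤ 2. Since e–f–a–g–b–d–c–e is a cycle in G, G is not acyclic. Forests are exactly the graphs of treewidth ≤ 1, so tw(G) ≥ 2. Combining the bounds, tw(G) = 2.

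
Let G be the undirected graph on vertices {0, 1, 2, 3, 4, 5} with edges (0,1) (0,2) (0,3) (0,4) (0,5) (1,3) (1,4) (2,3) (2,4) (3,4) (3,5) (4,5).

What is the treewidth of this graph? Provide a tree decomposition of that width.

Treewidth 3.
Bags: B1 = {0, 2, 3, 4}  B2 = {0, 1, 3, 4}  B3 = {0, 3, 4, 5}
Tree: B1–B2, B1–B3

Each bag holds 4 vertices, so the decomposition has width 3, which upper-bounds the treewidth. Conversely, {0, 1, 3, 4} is a clique of size 4, and the vertices of any clique must share a bag in every tree decomposition; so some bag has ≥ 4 vertices and tw(G) ≥ 3. Hence tw(G) = 3 exactly.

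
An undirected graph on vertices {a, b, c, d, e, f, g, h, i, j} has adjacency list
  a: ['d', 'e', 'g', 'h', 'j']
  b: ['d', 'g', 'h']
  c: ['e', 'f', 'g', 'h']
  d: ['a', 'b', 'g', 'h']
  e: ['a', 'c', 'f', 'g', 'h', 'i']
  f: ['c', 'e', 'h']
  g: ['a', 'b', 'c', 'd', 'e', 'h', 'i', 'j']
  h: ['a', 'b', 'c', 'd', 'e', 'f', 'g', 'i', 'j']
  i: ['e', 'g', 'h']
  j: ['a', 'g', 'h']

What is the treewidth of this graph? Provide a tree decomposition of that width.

Every bag has size at most 4, so the width is 4 − 1 = 3 and tw(G) ≤ 3. Conversely, {c, e, g, h} is a clique of size 4, and the vertices of any clique must share a bag in every tree decomposition; so some bag has ≥ 4 vertices and tw(G) ≥ 3. Combining the bounds, tw(G) = 3.

Treewidth 3.
One optimal decomposition is:
Bags: B1 = {a, e, g, h}  B2 = {a, g, h, j}  B3 = {c, e, g, h}  B4 = {e, g, h, i}  B5 = {a, d, g, h}  B6 = {b, d, g, h}  B7 = {c, e, f, h}
Tree: B1–B2, B1–B3, B1–B4, B1–B5, B5–B6, B3–B7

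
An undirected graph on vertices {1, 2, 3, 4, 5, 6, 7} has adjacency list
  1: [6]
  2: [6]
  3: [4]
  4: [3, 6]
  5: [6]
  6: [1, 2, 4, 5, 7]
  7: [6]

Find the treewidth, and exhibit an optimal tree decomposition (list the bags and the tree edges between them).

Treewidth 1.
Bags: B1 = {1, 6}  B2 = {6, 7}  B3 = {4, 6}  B4 = {3, 4}  B5 = {5, 6}  B6 = {2, 6}
Tree: B1–B2, B1–B3, B3–B4, B3–B5, B1–B6

Each bag holds 2 vertices, so the decomposition has width 1, which upper-bounds the treewidth. Any graph with an edge has treewidth ≥ 1, and G has the edge 1–6. Hence tw(G) = 1 exactly.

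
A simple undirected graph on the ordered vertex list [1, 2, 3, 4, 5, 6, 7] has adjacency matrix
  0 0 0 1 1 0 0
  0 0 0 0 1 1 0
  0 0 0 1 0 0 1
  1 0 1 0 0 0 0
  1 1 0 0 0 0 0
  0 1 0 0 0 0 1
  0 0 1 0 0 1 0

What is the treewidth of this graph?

2

A width-2 tree decomposition is:
Bags: B1 = {2, 5, 6}  B2 = {1, 5, 6}  B3 = {1, 4, 6}  B4 = {3, 4, 6}  B5 = {3, 6, 7}
Tree: B1–B2, B2–B3, B3–B4, B4–B5
Each bag holds 3 vertices, so the decomposition has width 2, which upper-bounds the treewidth. For the lower bound, G contains the cycle 6–2–5–1–4–3–7–6, so G is not a forest; only forests have treewidth ≤ 1, hence tw(G) ≥ 2. Hence tw(G) = 2 exactly.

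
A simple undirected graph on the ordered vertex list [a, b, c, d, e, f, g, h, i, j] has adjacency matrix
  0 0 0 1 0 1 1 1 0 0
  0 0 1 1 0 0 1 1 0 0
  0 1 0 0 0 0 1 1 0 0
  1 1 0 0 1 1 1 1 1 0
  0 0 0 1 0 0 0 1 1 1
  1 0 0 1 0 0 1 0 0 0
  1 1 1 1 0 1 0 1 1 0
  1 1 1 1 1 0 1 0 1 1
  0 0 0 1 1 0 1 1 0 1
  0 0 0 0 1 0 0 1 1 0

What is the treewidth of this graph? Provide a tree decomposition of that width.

Each bag holds 4 vertices, so the decomposition has width 3, which upper-bounds the treewidth. On the other hand G contains the 4-clique {a, d, g, h}. A clique must lie in a single bag of any decomposition, so no decomposition can have width below 3. Combining the bounds, tw(G) = 3.

Treewidth 3.
One optimal decomposition is:
Bags: B1 = {b, d, g, h}  B2 = {b, c, g, h}  B3 = {a, d, g, h}  B4 = {d, g, h, i}  B5 = {a, d, f, g}  B6 = {d, e, h, i}  B7 = {e, h, i, j}
Tree: B1–B2, B1–B3, B3–B4, B3–B5, B4–B6, B6–B7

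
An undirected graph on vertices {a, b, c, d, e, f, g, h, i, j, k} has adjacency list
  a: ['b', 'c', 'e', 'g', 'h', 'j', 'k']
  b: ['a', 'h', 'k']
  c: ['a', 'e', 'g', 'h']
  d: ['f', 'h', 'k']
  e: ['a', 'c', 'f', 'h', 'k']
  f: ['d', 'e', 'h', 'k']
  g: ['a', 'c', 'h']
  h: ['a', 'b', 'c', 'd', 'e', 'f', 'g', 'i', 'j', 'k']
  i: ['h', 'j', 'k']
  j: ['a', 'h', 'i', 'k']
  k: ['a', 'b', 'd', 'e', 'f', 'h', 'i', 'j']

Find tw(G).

A width-3 tree decomposition is:
Bags: B1 = {a, h, j, k}  B2 = {a, e, h, k}  B3 = {e, f, h, k}  B4 = {a, b, h, k}  B5 = {d, f, h, k}  B6 = {h, i, j, k}  B7 = {a, c, e, h}  B8 = {a, c, g, h}
Tree: B1–B2, B2–B3, B2–B4, B3–B5, B1–B6, B2–B7, B7–B8
Every bag has size at most 4, so the width is 4 − 1 = 3 and tw(G) ≤ 3. For the lower bound, the 4 vertices {a, c, g, h} are pairwise adjacent, and any tree decomposition puts a clique entirely inside one bag — forcing width ≥ 3. The upper and lower bounds meet at 3, so that is the treewidth.

3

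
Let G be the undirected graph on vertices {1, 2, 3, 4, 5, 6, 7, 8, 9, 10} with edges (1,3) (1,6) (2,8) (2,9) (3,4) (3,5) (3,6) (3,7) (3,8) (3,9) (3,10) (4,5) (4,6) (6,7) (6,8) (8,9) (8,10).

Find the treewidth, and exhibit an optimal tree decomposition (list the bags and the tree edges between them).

Treewidth 2.
One such decomposition:
Bags: B1 = {3, 4, 6}  B2 = {1, 3, 6}  B3 = {3, 6, 8}  B4 = {3, 6, 7}  B5 = {3, 4, 5}  B6 = {3, 8, 10}  B7 = {3, 8, 9}  B8 = {2, 8, 9}
Tree: B1–B2, B2–B3, B1–B4, B1–B5, B3–B6, B3–B7, B7–B8

Each bag holds 3 vertices, so the decomposition has width 2, which upper-bounds the treewidth. Conversely, {2, 8, 9} is a clique of size 3, and the vertices of any clique must share a bag in every tree decomposition; so some bag has ≥ 3 vertices and tw(G) ≥ 2. The upper and lower bounds meet at 2, so that is the treewidth.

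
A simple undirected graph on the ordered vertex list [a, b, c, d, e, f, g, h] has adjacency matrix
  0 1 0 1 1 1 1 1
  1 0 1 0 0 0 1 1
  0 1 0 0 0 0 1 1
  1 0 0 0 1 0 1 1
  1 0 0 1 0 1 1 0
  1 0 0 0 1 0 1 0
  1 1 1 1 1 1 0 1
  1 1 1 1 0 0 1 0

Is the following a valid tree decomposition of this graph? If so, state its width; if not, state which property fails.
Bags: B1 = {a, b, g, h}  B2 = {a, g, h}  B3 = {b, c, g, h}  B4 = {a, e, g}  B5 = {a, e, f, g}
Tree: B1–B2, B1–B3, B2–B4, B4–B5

No — vertex d appears in no bag.

A tree decomposition must satisfy three properties: every vertex lies in some bag; for every edge, both endpoints lie together in some bag; and for every vertex, the bags containing it form a connected subtree. Here vertex d appears in no bag, so the decomposition is invalid.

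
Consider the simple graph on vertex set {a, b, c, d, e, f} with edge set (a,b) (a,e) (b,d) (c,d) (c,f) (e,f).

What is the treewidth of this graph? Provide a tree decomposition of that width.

Each bag holds 3 vertices, so the decomposition has width 2, which upper-bounds the treewidth. Since d–c–f–e–a–b–d is a cycle in G, G is not acyclic. Forests are exactly the graphs of treewidth ≤ 1, so tw(G) ≥ 2. Combining the bounds, tw(G) = 2.

Treewidth 2.
One such decomposition:
Bags: B1 = {c, d, f}  B2 = {d, e, f}  B3 = {a, d, e}  B4 = {a, b, d}
Tree: B1–B2, B2–B3, B3–B4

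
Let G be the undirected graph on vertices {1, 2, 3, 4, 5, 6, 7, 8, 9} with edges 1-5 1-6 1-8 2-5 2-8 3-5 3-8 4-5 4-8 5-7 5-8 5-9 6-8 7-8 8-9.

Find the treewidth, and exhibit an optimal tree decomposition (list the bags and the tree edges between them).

Treewidth 2.
Bags: B1 = {1, 5, 8}  B2 = {5, 8, 9}  B3 = {2, 5, 8}  B4 = {4, 5, 8}  B5 = {5, 7, 8}  B6 = {3, 5, 8}  B7 = {1, 6, 8}
Tree: B1–B2, B2–B3, B2–B4, B1–B5, B2–B6, B1–B7

Each bag holds 3 vertices, so the decomposition has width 2, which upper-bounds the treewidth. Conversely, {1, 5, 8} is a clique of size 3, and the vertices of any clique must share a bag in every tree decomposition; so some bag has ≥ 3 vertices and tw(G) ≥ 2. The upper and lower bounds meet at 2, so that is the treewidth.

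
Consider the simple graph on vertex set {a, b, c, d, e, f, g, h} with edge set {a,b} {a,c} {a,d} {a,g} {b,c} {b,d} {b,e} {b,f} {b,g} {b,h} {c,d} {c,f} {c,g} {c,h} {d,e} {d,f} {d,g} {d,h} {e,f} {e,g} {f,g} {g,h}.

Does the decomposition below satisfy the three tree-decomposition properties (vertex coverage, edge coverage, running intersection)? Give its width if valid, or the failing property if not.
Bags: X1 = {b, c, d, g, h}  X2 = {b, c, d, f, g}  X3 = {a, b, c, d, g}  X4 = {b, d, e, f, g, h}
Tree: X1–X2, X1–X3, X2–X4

No — bags containing vertex h are not connected in the tree.

A tree decomposition must satisfy three properties: every vertex lies in some bag; for every edge, both endpoints lie together in some bag; and for every vertex, the bags containing it form a connected subtree. Here bags containing vertex h are not connected in the tree, so the decomposition is invalid.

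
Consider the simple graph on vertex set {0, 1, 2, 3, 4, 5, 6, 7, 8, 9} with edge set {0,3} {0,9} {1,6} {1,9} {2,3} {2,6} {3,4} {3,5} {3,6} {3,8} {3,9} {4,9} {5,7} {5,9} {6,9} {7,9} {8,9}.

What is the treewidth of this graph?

2

A width-2 tree decomposition is:
Bags: B1 = {3, 6, 9}  B2 = {3, 8, 9}  B3 = {3, 4, 9}  B4 = {3, 5, 9}  B5 = {2, 3, 6}  B6 = {1, 6, 9}  B7 = {0, 3, 9}  B8 = {5, 7, 9}
Tree: B1–B2, B1–B3, B2–B4, B1–B5, B1–B6, B1–B7, B4–B8
Each bag holds 3 vertices, so the decomposition has width 2, which upper-bounds the treewidth. For the lower bound, the 3 vertices {1, 6, 9} are pairwise adjacent, and any tree decomposition puts a clique entirely inside one bag — forcing width ≥ 2. Combining the bounds, tw(G) = 2.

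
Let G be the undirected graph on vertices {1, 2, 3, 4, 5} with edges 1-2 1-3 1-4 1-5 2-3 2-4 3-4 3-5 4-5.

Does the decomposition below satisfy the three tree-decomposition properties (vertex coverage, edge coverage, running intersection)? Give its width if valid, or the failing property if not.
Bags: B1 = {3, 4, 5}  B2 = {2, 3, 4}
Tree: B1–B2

A tree decomposition must satisfy three properties: every vertex lies in some bag; for every edge, both endpoints lie together in some bag; and for every vertex, the bags containing it form a connected subtree. Here vertex 1 appears in no bag, so the decomposition is invalid.

No — vertex 1 appears in no bag.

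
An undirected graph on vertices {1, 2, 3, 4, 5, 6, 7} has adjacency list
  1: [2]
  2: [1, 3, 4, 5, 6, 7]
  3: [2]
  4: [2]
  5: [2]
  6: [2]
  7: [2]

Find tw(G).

A width-1 tree decomposition is:
Bags: B1 = {2, 5}  B2 = {1, 2}  B3 = {2, 7}  B4 = {2, 6}  B5 = {2, 3}  B6 = {2, 4}
Tree: B1–B2, B1–B3, B1–B4, B2–B5, B5–B6
Every bag has size at most 2, so the width is 2 − 1 = 1 and tw(G) ≤ 1. G has an edge, so its treewidth is at least 1. The upper and lower bounds meet at 1, so that is the treewidth.

1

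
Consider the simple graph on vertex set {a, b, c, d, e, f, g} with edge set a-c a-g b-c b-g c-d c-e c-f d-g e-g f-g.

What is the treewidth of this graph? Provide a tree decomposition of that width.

The largest bag has 3 vertices, giving width 2; this decomposition certifies tw(G) ≤ 2. Since c–a–g–b–c is a cycle in G, G is not acyclic. Forests are exactly the graphs of treewidth ≤ 1, so tw(G) ≥ 2. The upper and lower bounds meet at 2, so that is the treewidth.

Treewidth 2.
One such decomposition:
Bags: B1 = {a, c, g}  B2 = {b, c, g}  B3 = {c, e, g}  B4 = {c, f, g}  B5 = {c, d, g}
Tree: B1–B2, B2–B3, B3–B4, B4–B5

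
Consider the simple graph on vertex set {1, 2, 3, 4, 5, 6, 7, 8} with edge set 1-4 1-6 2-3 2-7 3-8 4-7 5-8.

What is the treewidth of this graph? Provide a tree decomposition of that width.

Treewidth 1.
Bags: B1 = {5, 8}  B2 = {3, 8}  B3 = {2, 3}  B4 = {2, 7}  B5 = {4, 7}  B6 = {1, 4}  B7 = {1, 6}
Tree: B1–B2, B2–B3, B3–B4, B4–B5, B5–B6, B6–B7

The largest bag has 2 vertices, giving width 1; this decomposition certifies tw(G) ≤ 1. Since G has at least one edge (e.g. 5–8), it is not an edgeless graph, so tw(G) ≥ 1. Therefore the treewidth is 1.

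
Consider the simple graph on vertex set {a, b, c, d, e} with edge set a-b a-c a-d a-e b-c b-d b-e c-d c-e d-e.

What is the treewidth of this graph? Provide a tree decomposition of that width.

A single bag containing all 5 vertices is trivially a valid decomposition of width 4. Conversely, {a, b, c, d, e} is a clique of size 5, and the vertices of any clique must share a bag in every tree decomposition; so some bag has ≥ 5 vertices and tw(G) ≥ 4. Hence tw(G) = 4 exactly.

Treewidth 4.
One optimal decomposition is:
Bags: B1 = {a, b, c, d, e}
Tree: (single bag)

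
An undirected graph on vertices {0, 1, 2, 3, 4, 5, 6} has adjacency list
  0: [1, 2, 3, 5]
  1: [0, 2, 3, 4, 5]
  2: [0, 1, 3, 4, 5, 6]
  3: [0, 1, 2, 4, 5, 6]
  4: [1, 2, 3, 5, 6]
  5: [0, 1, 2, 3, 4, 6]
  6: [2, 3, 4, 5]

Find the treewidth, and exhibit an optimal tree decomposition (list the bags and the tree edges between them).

The largest bag has 5 vertices, giving width 4; this decomposition certifies tw(G) ≤ 4. For the lower bound, the 5 vertices {0, 1, 2, 3, 5} are pairwise adjacent, and any tree decomposition puts a clique entirely inside one bag — forcing width ≥ 4. Hence tw(G) = 4 exactly.

Treewidth 4.
One optimal decomposition is:
Bags: B1 = {2, 3, 4, 5, 6}  B2 = {1, 2, 3, 4, 5}  B3 = {0, 1, 2, 3, 5}
Tree: B1–B2, B2–B3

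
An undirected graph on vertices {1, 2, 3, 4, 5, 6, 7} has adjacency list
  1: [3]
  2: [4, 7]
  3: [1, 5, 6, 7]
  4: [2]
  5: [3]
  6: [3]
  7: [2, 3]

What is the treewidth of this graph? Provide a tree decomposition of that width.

Each bag holds 2 vertices, so the decomposition has width 1, which upper-bounds the treewidth. Any graph with an edge has treewidth ≥ 1, and G has the edge 3–6. The upper and lower bounds meet at 1, so that is the treewidth.

Treewidth 1.
One such decomposition:
Bags: B1 = {3, 6}  B2 = {3, 7}  B3 = {2, 7}  B4 = {3, 5}  B5 = {2, 4}  B6 = {1, 3}
Tree: B1–B2, B2–B3, B1–B4, B3–B5, B1–B6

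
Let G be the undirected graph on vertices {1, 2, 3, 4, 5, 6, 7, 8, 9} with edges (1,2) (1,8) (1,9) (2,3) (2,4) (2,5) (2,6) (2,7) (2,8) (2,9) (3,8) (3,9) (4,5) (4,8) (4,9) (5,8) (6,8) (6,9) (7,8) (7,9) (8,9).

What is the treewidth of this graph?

A width-3 tree decomposition is:
Bags: B1 = {2, 3, 8, 9}  B2 = {1, 2, 8, 9}  B3 = {2, 4, 8, 9}  B4 = {2, 7, 8, 9}  B5 = {2, 4, 5, 8}  B6 = {2, 6, 8, 9}
Tree: B1–B2, B1–B3, B1–B4, B3–B5, B1–B6
The largest bag has 4 vertices, giving width 3; this decomposition certifies tw(G) ≤ 3. Conversely, {1, 2, 8, 9} is a clique of size 4, and the vertices of any clique must share a bag in every tree decomposition; so some bag has ≥ 4 vertices and tw(G) ≥ 3. Hence tw(G) = 3 exactly.

3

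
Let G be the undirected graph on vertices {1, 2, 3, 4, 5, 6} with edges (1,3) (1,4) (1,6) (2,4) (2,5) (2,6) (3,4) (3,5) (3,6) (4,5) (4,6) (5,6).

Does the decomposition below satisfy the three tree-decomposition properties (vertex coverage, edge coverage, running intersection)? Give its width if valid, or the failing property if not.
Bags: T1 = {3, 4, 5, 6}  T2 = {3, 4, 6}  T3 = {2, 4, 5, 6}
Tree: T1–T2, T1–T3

No — vertex 1 appears in no bag.

A tree decomposition must satisfy three properties: every vertex lies in some bag; for every edge, both endpoints lie together in some bag; and for every vertex, the bags containing it form a connected subtree. Here vertex 1 appears in no bag, so the decomposition is invalid.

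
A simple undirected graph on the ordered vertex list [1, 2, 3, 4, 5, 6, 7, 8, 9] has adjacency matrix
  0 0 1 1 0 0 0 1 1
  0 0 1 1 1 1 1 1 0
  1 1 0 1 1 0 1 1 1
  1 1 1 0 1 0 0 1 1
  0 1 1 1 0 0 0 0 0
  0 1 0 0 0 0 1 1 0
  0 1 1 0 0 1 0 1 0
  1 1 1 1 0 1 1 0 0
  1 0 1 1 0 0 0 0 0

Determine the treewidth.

3

A width-3 tree decomposition is:
Bags: B1 = {2, 3, 4, 8}  B2 = {2, 3, 7, 8}  B3 = {1, 3, 4, 8}  B4 = {2, 3, 4, 5}  B5 = {1, 3, 4, 9}  B6 = {2, 6, 7, 8}
Tree: B1–B2, B1–B3, B1–B4, B3–B5, B2–B6
Every bag has size at most 4, so the width is 4 − 1 = 3 and tw(G) ≤ 3. Conversely, {1, 3, 4, 8} is a clique of size 4, and the vertices of any clique must share a bag in every tree decomposition; so some bag has ≥ 4 vertices and tw(G) ≥ 3. Hence tw(G) = 3 exactly.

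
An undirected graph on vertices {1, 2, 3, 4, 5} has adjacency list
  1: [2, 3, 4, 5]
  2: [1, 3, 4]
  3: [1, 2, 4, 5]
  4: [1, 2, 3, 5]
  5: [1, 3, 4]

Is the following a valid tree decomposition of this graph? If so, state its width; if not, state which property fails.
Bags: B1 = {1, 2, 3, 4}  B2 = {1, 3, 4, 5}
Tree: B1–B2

Every vertex of G appears in some bag (union = {1, 2, 3, 4, 5}); every edge is covered by a bag; and for each vertex v the set of bags containing v is connected in the bag tree. The decomposition is therefore valid. The largest bag has 4 vertices, so the width is 3.

Yes; width 3.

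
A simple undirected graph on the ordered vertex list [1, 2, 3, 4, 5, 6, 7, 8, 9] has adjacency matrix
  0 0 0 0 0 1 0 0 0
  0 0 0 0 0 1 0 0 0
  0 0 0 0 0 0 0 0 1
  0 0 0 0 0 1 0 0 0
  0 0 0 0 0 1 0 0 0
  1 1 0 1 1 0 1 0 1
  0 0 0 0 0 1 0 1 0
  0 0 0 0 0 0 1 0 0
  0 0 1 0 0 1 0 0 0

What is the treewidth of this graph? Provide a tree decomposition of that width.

Treewidth 1.
One such decomposition:
Bags: B1 = {6, 7}  B2 = {4, 6}  B3 = {6, 9}  B4 = {2, 6}  B5 = {1, 6}  B6 = {3, 9}  B7 = {5, 6}  B8 = {7, 8}
Tree: B1–B2, B2–B3, B2–B4, B2–B5, B3–B6, B2–B7, B1–B8

Each bag holds 2 vertices, so the decomposition has width 1, which upper-bounds the treewidth. Any graph with an edge has treewidth ≥ 1, and G has the edge 6–7. The upper and lower bounds meet at 1, so that is the treewidth.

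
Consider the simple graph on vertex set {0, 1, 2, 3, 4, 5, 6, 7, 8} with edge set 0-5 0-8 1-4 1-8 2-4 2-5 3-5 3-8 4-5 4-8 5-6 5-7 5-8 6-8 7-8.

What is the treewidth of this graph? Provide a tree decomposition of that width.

Every bag has size at most 3, so the width is 3 − 1 = 2 and tw(G) ≤ 2. Conversely, {1, 4, 8} is a clique of size 3, and the vertices of any clique must share a bag in every tree decomposition; so some bag has ≥ 3 vertices and tw(G) ≥ 2. Hence tw(G) = 2 exactly.

Treewidth 2.
Bags: B1 = {3, 5, 8}  B2 = {5, 6, 8}  B3 = {4, 5, 8}  B4 = {0, 5, 8}  B5 = {5, 7, 8}  B6 = {2, 4, 5}  B7 = {1, 4, 8}
Tree: B1–B2, B2–B3, B3–B4, B2–B5, B3–B6, B3–B7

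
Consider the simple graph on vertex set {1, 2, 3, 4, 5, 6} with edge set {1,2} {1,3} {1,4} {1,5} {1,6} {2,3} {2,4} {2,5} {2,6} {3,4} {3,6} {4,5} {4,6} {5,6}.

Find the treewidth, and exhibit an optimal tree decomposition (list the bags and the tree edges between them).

Each bag holds 5 vertices, so the decomposition has width 4, which upper-bounds the treewidth. For the lower bound, the 5 vertices {1, 2, 3, 4, 6} are pairwise adjacent, and any tree decomposition puts a clique entirely inside one bag — forcing width ≥ 4. Therefore the treewidth is 4.

Treewidth 4.
Bags: B1 = {1, 2, 3, 4, 6}  B2 = {1, 2, 4, 5, 6}
Tree: B1–B2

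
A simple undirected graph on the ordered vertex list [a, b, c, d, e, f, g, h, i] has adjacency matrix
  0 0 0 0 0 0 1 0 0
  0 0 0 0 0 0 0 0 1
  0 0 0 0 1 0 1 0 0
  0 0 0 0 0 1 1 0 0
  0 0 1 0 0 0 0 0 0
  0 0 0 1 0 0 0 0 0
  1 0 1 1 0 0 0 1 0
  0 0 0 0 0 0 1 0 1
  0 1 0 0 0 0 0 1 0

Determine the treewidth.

1

A width-1 tree decomposition is:
Bags: B1 = {c, g}  B2 = {d, g}  B3 = {g, h}  B4 = {h, i}  B5 = {a, g}  B6 = {d, f}  B7 = {c, e}  B8 = {b, i}
Tree: B1–B2, B1–B3, B3–B4, B2–B5, B2–B6, B1–B7, B4–B8
Each bag holds 2 vertices, so the decomposition has width 1, which upper-bounds the treewidth. Any graph with an edge has treewidth ≥ 1, and G has the edge g–c. Hence tw(G) = 1 exactly.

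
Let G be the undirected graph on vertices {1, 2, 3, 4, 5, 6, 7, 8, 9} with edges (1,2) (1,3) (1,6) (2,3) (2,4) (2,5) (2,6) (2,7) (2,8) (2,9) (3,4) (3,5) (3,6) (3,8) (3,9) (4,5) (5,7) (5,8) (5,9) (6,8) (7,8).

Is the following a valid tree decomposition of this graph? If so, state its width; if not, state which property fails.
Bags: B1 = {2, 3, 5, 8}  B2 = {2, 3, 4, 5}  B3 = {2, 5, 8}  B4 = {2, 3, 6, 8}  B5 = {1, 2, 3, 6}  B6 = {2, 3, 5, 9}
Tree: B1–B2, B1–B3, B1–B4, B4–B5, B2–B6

A tree decomposition must satisfy three properties: every vertex lies in some bag; for every edge, both endpoints lie together in some bag; and for every vertex, the bags containing it form a connected subtree. Here vertex 7 appears in no bag, so the decomposition is invalid.

No — vertex 7 appears in no bag.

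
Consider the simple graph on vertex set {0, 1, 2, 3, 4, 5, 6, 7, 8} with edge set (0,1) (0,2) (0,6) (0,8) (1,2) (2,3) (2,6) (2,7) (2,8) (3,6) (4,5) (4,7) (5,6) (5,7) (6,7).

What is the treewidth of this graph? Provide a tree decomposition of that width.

The largest bag has 3 vertices, giving width 2; this decomposition certifies tw(G) ≤ 2. On the other hand G contains the 3-clique {0, 2, 8}. A clique must lie in a single bag of any decomposition, so no decomposition can have width below 2. The upper and lower bounds meet at 2, so that is the treewidth.

Treewidth 2.
Bags: B1 = {0, 2, 6}  B2 = {2, 6, 7}  B3 = {2, 3, 6}  B4 = {5, 6, 7}  B5 = {0, 2, 8}  B6 = {0, 1, 2}  B7 = {4, 5, 7}
Tree: B1–B2, B1–B3, B2–B4, B1–B5, B5–B6, B4–B7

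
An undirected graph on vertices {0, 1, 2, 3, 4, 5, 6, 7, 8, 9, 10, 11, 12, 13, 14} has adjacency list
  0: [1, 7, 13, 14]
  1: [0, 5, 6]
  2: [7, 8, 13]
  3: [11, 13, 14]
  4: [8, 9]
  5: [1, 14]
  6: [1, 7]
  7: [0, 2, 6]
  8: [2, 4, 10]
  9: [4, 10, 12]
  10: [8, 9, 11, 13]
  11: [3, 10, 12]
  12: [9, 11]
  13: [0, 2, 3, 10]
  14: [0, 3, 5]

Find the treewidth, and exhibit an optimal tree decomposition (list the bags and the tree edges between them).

Every bag has size at most 4, so the width is 4 − 1 = 3 and tw(G) ≤ 3. For the lower bound: the 4 vertex sets {1,5,6}, {7}, {0}, {2,3,13,14} are disjoint, each induces a connected subgraph, and every pair is joined by at least one edge of G. Contracting each set to a single vertex therefore yields K_{4} as a minor, and since treewidth is minor-monotone, tw(G) ≥ tw(K_{4}) = 3. Hence tw(G) = 3 exactly.

Treewidth 3.
One optimal decomposition is:
Bags: B1 = {1, 5, 6, 7}  B2 = {0, 1, 5, 7}  B3 = {0, 5, 7, 14}  B4 = {0, 2, 7, 14}  B5 = {0, 2, 13, 14}  B6 = {2, 3, 13, 14}  B7 = {2, 3, 8, 13}  B8 = {3, 8, 10, 13}  B9 = {3, 8, 10, 11}  B10 = {4, 8, 10, 11}  B11 = {4, 9, 10, 11}  B12 = {4, 9, 11, 12}
Tree: B1–B2, B2–B3, B3–B4, B4–B5, B5–B6, B6–B7, B7–B8, B8–B9, B9–B10, B10–B11, B11–B12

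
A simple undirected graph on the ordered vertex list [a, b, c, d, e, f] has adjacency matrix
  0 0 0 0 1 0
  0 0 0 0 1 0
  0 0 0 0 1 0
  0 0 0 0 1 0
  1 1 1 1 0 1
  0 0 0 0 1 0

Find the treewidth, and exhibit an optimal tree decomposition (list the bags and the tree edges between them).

Treewidth 1.
One optimal decomposition is:
Bags: B1 = {d, e}  B2 = {b, e}  B3 = {a, e}  B4 = {c, e}  B5 = {e, f}
Tree: B1–B2, B2–B3, B1–B4, B2–B5

The largest bag has 2 vertices, giving width 1; this decomposition certifies tw(G) ≤ 1. Any graph with an edge has treewidth ≥ 1, and G has the edge e–d. Therefore the treewidth is 1.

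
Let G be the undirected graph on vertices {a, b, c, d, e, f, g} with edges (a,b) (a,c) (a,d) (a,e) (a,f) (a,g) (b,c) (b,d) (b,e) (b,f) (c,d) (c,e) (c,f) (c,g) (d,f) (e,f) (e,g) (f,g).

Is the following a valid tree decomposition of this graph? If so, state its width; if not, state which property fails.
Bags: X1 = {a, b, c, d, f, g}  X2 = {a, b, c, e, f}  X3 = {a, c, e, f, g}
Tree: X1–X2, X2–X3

A tree decomposition must satisfy three properties: every vertex lies in some bag; for every edge, both endpoints lie together in some bag; and for every vertex, the bags containing it form a connected subtree. Here bags containing vertex g are not connected in the tree, so the decomposition is invalid.

No — bags containing vertex g are not connected in the tree.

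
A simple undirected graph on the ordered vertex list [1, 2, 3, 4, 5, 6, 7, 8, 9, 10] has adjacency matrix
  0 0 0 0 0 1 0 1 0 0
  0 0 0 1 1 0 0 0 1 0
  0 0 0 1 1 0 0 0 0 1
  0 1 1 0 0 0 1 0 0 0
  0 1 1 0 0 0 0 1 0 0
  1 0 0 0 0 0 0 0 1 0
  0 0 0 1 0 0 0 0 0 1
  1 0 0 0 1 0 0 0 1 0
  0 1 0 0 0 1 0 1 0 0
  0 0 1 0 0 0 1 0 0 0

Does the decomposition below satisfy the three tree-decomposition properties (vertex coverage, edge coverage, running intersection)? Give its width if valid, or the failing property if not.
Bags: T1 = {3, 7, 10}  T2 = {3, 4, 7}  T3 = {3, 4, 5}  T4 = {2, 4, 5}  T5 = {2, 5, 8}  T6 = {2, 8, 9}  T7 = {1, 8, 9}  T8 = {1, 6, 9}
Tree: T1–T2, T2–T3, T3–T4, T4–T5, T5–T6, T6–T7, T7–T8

Checking the three conditions: (i) the bags cover all of {1, 2, 3, 4, 5, 6, 7, 8, 9, 10}; (ii) for each edge, some bag contains both endpoints; (iii) the bags containing any fixed vertex form a subtree. All hold, so the decomposition is valid with width 3 − 1 = 2.

Yes; width 2.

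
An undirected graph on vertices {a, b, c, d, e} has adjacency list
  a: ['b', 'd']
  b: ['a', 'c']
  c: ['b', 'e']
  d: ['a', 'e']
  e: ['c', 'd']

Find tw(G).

A width-2 tree decomposition is:
Bags: B1 = {a, d, e}  B2 = {a, c, e}  B3 = {a, b, c}
Tree: B1–B2, B2–B3
The largest bag has 3 vertices, giving width 2; this decomposition certifies tw(G) ≤ 2. The edges a–d–e–c–b–a form a cycle, so G is not a tree and its treewidth is at least 2. Combining the bounds, tw(G) = 2.

2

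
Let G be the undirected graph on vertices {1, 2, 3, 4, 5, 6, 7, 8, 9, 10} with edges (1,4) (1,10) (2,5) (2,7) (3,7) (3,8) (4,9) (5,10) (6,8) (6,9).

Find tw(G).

2

A width-2 tree decomposition is:
Bags: B1 = {2, 3, 7}  B2 = {2, 3, 8}  B3 = {2, 6, 8}  B4 = {2, 6, 9}  B5 = {2, 4, 9}  B6 = {1, 2, 4}  B7 = {1, 2, 10}  B8 = {2, 5, 10}
Tree: B1–B2, B2–B3, B3–B4, B4–B5, B5–B6, B6–B7, B7–B8
The largest bag has 3 vertices, giving width 2; this decomposition certifies tw(G) ≤ 2. For the lower bound, G contains the cycle 2–7–3–8–6–9–4–1–10–5–2, so G is not a forest; only forests have treewidth ≤ 1, hence tw(G) ≥ 2. Combining the bounds, tw(G) = 2.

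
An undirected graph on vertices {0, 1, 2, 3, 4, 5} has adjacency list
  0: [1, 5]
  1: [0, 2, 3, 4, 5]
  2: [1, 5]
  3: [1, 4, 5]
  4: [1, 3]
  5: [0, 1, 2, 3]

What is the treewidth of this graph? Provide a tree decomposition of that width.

Every bag has size at most 3, so the width is 3 − 1 = 2 and tw(G) ≤ 2. On the other hand G contains the 3-clique {1, 3, 4}. A clique must lie in a single bag of any decomposition, so no decomposition can have width below 2. Hence tw(G) = 2 exactly.

Treewidth 2.
One such decomposition:
Bags: B1 = {0, 1, 5}  B2 = {1, 3, 5}  B3 = {1, 2, 5}  B4 = {1, 3, 4}
Tree: B1–B2, B2–B3, B2–B4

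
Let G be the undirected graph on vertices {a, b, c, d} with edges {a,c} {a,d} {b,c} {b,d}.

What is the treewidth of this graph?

2

A width-2 tree decomposition is:
Bags: B1 = {a, c, d}  B2 = {b, c, d}
Tree: B1–B2
Every bag has size at most 3, so the width is 3 − 1 = 2 and tw(G) ≤ 2. The edges d–a–c–b–d form a cycle, so G is not a tree and its treewidth is at least 2. Hence tw(G) = 2 exactly.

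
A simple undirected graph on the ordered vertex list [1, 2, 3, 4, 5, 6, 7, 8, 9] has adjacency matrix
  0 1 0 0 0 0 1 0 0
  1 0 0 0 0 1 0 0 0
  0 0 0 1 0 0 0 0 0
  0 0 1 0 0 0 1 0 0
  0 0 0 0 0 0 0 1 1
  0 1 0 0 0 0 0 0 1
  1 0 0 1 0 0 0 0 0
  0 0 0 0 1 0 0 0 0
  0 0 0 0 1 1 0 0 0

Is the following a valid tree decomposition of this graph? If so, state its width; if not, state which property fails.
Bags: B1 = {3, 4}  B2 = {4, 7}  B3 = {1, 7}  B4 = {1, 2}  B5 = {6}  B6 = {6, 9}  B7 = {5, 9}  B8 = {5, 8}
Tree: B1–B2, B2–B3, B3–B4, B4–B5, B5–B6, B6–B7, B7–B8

No — edge (2,6) lies in no bag.

A tree decomposition must satisfy three properties: every vertex lies in some bag; for every edge, both endpoints lie together in some bag; and for every vertex, the bags containing it form a connected subtree. Here edge (2,6) lies in no bag, so the decomposition is invalid.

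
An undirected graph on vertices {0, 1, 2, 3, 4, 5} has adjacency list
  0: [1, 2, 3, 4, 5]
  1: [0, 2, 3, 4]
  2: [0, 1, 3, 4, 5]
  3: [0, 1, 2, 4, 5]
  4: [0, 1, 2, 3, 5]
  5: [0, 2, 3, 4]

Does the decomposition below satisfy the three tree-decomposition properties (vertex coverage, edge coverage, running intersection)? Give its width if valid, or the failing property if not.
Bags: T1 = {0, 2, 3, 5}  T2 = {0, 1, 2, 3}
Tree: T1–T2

No — vertex 4 appears in no bag.

A tree decomposition must satisfy three properties: every vertex lies in some bag; for every edge, both endpoints lie together in some bag; and for every vertex, the bags containing it form a connected subtree. Here vertex 4 appears in no bag, so the decomposition is invalid.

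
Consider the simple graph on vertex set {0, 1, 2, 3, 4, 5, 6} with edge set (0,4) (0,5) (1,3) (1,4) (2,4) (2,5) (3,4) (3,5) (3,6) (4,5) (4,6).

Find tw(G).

A width-2 tree decomposition is:
Bags: B1 = {1, 3, 4}  B2 = {3, 4, 5}  B3 = {2, 4, 5}  B4 = {0, 4, 5}  B5 = {3, 4, 6}
Tree: B1–B2, B2–B3, B3–B4, B2–B5
The largest bag has 3 vertices, giving width 2; this decomposition certifies tw(G) ≤ 2. For the lower bound, the 3 vertices {0, 4, 5} are pairwise adjacent, and any tree decomposition puts a clique entirely inside one bag — forcing width ≥ 2. Hence tw(G) = 2 exactly.

2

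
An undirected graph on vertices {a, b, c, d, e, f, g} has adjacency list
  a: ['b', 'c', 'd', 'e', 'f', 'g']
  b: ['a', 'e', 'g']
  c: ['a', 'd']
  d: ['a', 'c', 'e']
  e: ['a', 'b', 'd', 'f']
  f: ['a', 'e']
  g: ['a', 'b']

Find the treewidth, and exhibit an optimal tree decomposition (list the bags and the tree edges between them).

The largest bag has 3 vertices, giving width 2; this decomposition certifies tw(G) ≤ 2. For the lower bound, the 3 vertices {a, b, g} are pairwise adjacent, and any tree decomposition puts a clique entirely inside one bag — forcing width ≥ 2. Therefore the treewidth is 2.

Treewidth 2.
One optimal decomposition is:
Bags: B1 = {a, c, d}  B2 = {a, d, e}  B3 = {a, b, e}  B4 = {a, b, g}  B5 = {a, e, f}
Tree: B1–B2, B2–B3, B3–B4, B3–B5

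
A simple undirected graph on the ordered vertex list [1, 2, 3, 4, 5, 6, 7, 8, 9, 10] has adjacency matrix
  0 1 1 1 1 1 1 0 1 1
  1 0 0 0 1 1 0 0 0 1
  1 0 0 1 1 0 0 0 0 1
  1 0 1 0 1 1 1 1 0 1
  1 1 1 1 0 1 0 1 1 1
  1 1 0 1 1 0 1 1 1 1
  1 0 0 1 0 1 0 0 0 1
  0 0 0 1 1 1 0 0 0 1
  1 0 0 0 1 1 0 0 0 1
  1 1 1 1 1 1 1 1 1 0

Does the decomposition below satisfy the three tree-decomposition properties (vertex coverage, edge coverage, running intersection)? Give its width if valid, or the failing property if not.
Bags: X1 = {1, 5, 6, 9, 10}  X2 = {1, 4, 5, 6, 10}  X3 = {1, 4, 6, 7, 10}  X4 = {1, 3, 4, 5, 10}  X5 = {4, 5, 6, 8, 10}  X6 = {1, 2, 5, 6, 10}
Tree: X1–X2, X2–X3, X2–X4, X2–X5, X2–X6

Every vertex of G appears in some bag (union = {1, 2, 3, 4, 5, 6, 7, 8, 9, 10}); every edge is covered by a bag; and for each vertex v the set of bags containing v is connected in the bag tree. The decomposition is therefore valid. The largest bag has 5 vertices, so the width is 4.

Yes; width 4.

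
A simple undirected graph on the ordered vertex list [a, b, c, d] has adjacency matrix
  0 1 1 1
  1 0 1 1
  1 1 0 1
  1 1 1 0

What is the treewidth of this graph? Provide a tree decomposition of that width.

With just one bag of size 4, the width is 4 − 1 = 3, so tw(G) ≤ 3. On the other hand G contains the 4-clique {a, b, c, d}. A clique must lie in a single bag of any decomposition, so no decomposition can have width below 3. Combining the bounds, tw(G) = 3.

Treewidth 3.
One such decomposition:
Bags: B1 = {a, b, c, d}
Tree: (single bag)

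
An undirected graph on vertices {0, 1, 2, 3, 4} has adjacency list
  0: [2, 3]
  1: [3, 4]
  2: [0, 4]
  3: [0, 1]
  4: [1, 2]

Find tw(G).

2

A width-2 tree decomposition is:
Bags: B1 = {1, 3, 4}  B2 = {0, 3, 4}  B3 = {0, 2, 4}
Tree: B1–B2, B2–B3
Each bag holds 3 vertices, so the decomposition has width 2, which upper-bounds the treewidth. The edges 4–1–3–0–2–4 form a cycle, so G is not a tree and its treewidth is at least 2. Hence tw(G) = 2 exactly.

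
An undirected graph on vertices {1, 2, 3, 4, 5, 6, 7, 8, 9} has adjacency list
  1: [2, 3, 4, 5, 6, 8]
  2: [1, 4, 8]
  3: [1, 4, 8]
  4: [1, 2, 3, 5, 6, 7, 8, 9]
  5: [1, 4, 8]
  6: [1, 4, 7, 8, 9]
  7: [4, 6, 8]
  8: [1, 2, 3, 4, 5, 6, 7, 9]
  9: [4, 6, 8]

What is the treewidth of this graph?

A width-3 tree decomposition is:
Bags: B1 = {1, 2, 4, 8}  B2 = {1, 4, 5, 8}  B3 = {1, 3, 4, 8}  B4 = {1, 4, 6, 8}  B5 = {4, 6, 8, 9}  B6 = {4, 6, 7, 8}
Tree: B1–B2, B1–B3, B3–B4, B4–B5, B5–B6
Each bag holds 4 vertices, so the decomposition has width 3, which upper-bounds the treewidth. On the other hand G contains the 4-clique {1, 2, 4, 8}. A clique must lie in a single bag of any decomposition, so no decomposition can have width below 3. Therefore the treewidth is 3.

3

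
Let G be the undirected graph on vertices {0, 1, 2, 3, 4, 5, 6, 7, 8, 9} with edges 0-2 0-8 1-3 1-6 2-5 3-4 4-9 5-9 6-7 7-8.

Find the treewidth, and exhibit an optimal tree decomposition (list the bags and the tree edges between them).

Treewidth 2.
One optimal decomposition is:
Bags: B1 = {0, 2, 5}  B2 = {0, 5, 8}  B3 = {5, 7, 8}  B4 = {5, 6, 7}  B5 = {1, 5, 6}  B6 = {1, 3, 5}  B7 = {3, 4, 5}  B8 = {4, 5, 9}
Tree: B1–B2, B2–B3, B3–B4, B4–B5, B5–B6, B6–B7, B7–B8

Each bag holds 3 vertices, so the decomposition has width 2, which upper-bounds the treewidth. Since 5–2–0–8–7–6–1–3–4–9–5 is a cycle in G, G is not acyclic. Forests are exactly the graphs of treewidth ≤ 1, so tw(G) ≥ 2. Therefore the treewidth is 2.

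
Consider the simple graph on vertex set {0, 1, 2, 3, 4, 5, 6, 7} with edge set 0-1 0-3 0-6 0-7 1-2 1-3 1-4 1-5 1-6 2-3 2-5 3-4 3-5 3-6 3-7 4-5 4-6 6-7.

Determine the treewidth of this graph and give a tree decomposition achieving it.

Every bag has size at most 4, so the width is 4 − 1 = 3 and tw(G) ≤ 3. Conversely, {0, 1, 3, 6} is a clique of size 4, and the vertices of any clique must share a bag in every tree decomposition; so some bag has ≥ 4 vertices and tw(G) ≥ 3. The upper and lower bounds meet at 3, so that is the treewidth.

Treewidth 3.
One such decomposition:
Bags: B1 = {1, 3, 4, 5}  B2 = {1, 2, 3, 5}  B3 = {1, 3, 4, 6}  B4 = {0, 1, 3, 6}  B5 = {0, 3, 6, 7}
Tree: B1–B2, B1–B3, B3–B4, B4–B5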